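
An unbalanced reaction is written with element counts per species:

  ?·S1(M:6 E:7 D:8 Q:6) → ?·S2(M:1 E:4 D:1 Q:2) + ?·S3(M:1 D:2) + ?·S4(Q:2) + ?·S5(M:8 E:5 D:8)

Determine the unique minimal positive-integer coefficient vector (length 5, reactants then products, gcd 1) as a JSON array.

Coefficients: [3, 4, 6, 5, 1]

M: 3·6 = 18 | 4·1+6·1+5·0+1·8 = 18
E: 3·7 = 21 | 4·4+6·0+5·0+1·5 = 21
D: 3·8 = 24 | 4·1+6·2+5·0+1·8 = 24
Q: 3·6 = 18 | 4·2+6·0+5·2+1·0 = 18
gcd(3,4,6,5,1) = 1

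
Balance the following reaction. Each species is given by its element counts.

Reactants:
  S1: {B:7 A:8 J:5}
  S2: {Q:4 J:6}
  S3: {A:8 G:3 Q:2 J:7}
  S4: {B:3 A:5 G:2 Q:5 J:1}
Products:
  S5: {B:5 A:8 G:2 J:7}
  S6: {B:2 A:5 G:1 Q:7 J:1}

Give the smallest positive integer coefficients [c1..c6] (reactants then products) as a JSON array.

B: 3·7+1·0+2·0+4·3 = 33 | 5·5+4·2 = 33
A: 3·8+1·0+2·8+4·5 = 60 | 5·8+4·5 = 60
G: 3·0+1·0+2·3+4·2 = 14 | 5·2+4·1 = 14
Q: 3·0+1·4+2·2+4·5 = 28 | 5·0+4·7 = 28
J: 3·5+1·6+2·7+4·1 = 39 | 5·7+4·1 = 39
gcd(3,1,2,4,5,4) = 1

Coefficients: [3, 1, 2, 4, 5, 4]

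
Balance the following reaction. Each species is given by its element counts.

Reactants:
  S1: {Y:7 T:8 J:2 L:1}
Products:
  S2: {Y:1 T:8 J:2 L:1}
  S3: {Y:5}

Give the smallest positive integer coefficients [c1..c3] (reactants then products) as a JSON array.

Y: 5·7 = 35 | 5·1+6·5 = 35
T: 5·8 = 40 | 5·8+6·0 = 40
J: 5·2 = 10 | 5·2+6·0 = 10
L: 5·1 = 5 | 5·1+6·0 = 5
gcd(5,5,6) = 1

Coefficients: [5, 5, 6]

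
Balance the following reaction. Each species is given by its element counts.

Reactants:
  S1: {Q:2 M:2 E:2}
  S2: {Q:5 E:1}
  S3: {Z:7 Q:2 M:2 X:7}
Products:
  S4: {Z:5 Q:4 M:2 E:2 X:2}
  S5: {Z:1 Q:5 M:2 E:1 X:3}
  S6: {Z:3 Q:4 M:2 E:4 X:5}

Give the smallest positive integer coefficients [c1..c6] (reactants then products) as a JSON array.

Z: 6·0+5·0+4·7 = 28 | 4·5+5·1+1·3 = 28
Q: 6·2+5·5+4·2 = 45 | 4·4+5·5+1·4 = 45
M: 6·2+5·0+4·2 = 20 | 4·2+5·2+1·2 = 20
E: 6·2+5·1+4·0 = 17 | 4·2+5·1+1·4 = 17
X: 6·0+5·0+4·7 = 28 | 4·2+5·3+1·5 = 28
gcd(6,5,4,4,5,1) = 1

Coefficients: [6, 5, 4, 4, 5, 1]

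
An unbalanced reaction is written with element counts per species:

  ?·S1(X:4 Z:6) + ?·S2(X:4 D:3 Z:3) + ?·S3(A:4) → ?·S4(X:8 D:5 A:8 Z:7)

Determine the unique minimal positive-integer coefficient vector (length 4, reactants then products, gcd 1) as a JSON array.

X: 1·4+5·4+6·0 = 24 | 3·8 = 24
D: 1·0+5·3+6·0 = 15 | 3·5 = 15
A: 1·0+5·0+6·4 = 24 | 3·8 = 24
Z: 1·6+5·3+6·0 = 21 | 3·7 = 21
gcd(1,5,6,3) = 1

Coefficients: [1, 5, 6, 3]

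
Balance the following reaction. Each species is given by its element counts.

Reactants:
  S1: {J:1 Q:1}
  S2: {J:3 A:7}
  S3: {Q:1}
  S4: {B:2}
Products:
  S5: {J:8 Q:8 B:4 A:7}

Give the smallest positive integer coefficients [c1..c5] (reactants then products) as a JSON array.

J: 5·1+1·3+3·0+2·0 = 8 | 1·8 = 8
Q: 5·1+1·0+3·1+2·0 = 8 | 1·8 = 8
B: 5·0+1·0+3·0+2·2 = 4 | 1·4 = 4
A: 5·0+1·7+3·0+2·0 = 7 | 1·7 = 7
gcd(5,1,3,2,1) = 1

Coefficients: [5, 1, 3, 2, 1]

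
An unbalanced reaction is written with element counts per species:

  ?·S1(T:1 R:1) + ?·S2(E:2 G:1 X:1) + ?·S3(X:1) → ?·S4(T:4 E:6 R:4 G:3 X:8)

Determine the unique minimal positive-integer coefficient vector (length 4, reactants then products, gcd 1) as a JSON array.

T: 4·1+3·0+5·0 = 4 | 1·4 = 4
E: 4·0+3·2+5·0 = 6 | 1·6 = 6
R: 4·1+3·0+5·0 = 4 | 1·4 = 4
G: 4·0+3·1+5·0 = 3 | 1·3 = 3
X: 4·0+3·1+5·1 = 8 | 1·8 = 8
gcd(4,3,5,1) = 1

Coefficients: [4, 3, 5, 1]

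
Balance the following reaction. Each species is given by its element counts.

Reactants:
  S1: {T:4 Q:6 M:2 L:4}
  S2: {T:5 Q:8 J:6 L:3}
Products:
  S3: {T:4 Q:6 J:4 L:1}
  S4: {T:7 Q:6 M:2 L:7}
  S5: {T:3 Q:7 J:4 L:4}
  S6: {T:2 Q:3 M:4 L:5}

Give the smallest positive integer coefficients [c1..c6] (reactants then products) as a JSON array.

T: 3·4+6·5 = 42 | 6·4+1·7+3·3+1·2 = 42
Q: 3·6+6·8 = 66 | 6·6+1·6+3·7+1·3 = 66
M: 3·2+6·0 = 6 | 6·0+1·2+3·0+1·4 = 6
J: 3·0+6·6 = 36 | 6·4+1·0+3·4+1·0 = 36
L: 3·4+6·3 = 30 | 6·1+1·7+3·4+1·5 = 30
gcd(3,6,6,1,3,1) = 1

Coefficients: [3, 6, 6, 1, 3, 1]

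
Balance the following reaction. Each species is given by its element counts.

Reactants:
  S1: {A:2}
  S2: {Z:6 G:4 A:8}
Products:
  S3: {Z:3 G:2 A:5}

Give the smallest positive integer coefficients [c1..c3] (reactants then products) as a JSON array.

Coefficients: [1, 1, 2]

Z: 1·0+1·6 = 6 | 2·3 = 6
G: 1·0+1·4 = 4 | 2·2 = 4
A: 1·2+1·8 = 10 | 2·5 = 10
gcd(1,1,2) = 1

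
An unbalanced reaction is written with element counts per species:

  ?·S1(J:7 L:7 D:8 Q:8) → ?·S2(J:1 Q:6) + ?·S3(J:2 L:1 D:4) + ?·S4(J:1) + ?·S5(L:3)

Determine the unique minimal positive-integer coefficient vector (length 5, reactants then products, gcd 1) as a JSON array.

J: 3·7 = 21 | 4·1+6·2+5·1+5·0 = 21
L: 3·7 = 21 | 4·0+6·1+5·0+5·3 = 21
D: 3·8 = 24 | 4·0+6·4+5·0+5·0 = 24
Q: 3·8 = 24 | 4·6+6·0+5·0+5·0 = 24
gcd(3,4,6,5,5) = 1

Coefficients: [3, 4, 6, 5, 5]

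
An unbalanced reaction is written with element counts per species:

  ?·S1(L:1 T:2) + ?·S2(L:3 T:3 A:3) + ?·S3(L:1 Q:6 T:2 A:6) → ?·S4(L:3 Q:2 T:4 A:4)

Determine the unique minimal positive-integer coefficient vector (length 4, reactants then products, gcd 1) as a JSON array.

Coefficients: [2, 2, 1, 3]

L: 2·1+2·3+1·1 = 9 | 3·3 = 9
Q: 2·0+2·0+1·6 = 6 | 3·2 = 6
T: 2·2+2·3+1·2 = 12 | 3·4 = 12
A: 2·0+2·3+1·6 = 12 | 3·4 = 12
gcd(2,2,1,3) = 1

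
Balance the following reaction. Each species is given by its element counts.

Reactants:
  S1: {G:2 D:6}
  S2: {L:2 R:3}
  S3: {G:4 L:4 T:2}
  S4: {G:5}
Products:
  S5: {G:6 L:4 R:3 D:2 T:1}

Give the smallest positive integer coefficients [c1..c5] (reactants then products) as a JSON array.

G: 2·2+6·0+3·4+4·5 = 36 | 6·6 = 36
L: 2·0+6·2+3·4+4·0 = 24 | 6·4 = 24
R: 2·0+6·3+3·0+4·0 = 18 | 6·3 = 18
D: 2·6+6·0+3·0+4·0 = 12 | 6·2 = 12
T: 2·0+6·0+3·2+4·0 = 6 | 6·1 = 6
gcd(2,6,3,4,6) = 1

Coefficients: [2, 6, 3, 4, 6]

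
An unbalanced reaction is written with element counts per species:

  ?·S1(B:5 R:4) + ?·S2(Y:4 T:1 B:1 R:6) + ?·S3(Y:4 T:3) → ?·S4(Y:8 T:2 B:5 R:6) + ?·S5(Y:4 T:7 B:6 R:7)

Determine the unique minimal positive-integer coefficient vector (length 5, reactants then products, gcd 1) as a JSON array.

Y: 5·0+2·4+6·4 = 32 | 3·8+2·4 = 32
T: 5·0+2·1+6·3 = 20 | 3·2+2·7 = 20
B: 5·5+2·1+6·0 = 27 | 3·5+2·6 = 27
R: 5·4+2·6+6·0 = 32 | 3·6+2·7 = 32
gcd(5,2,6,3,2) = 1

Coefficients: [5, 2, 6, 3, 2]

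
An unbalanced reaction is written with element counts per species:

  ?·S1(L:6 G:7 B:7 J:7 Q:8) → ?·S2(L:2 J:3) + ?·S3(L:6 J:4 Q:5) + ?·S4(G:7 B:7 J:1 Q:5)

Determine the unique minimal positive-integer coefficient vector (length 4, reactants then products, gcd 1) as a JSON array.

L: 5·6 = 30 | 6·2+3·6+5·0 = 30
G: 5·7 = 35 | 6·0+3·0+5·7 = 35
B: 5·7 = 35 | 6·0+3·0+5·7 = 35
J: 5·7 = 35 | 6·3+3·4+5·1 = 35
Q: 5·8 = 40 | 6·0+3·5+5·5 = 40
gcd(5,6,3,5) = 1

Coefficients: [5, 6, 3, 5]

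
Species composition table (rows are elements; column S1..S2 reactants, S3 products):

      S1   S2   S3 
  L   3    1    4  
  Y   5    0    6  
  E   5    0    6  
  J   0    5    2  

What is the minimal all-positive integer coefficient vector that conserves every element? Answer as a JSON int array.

Coefficients: [6, 2, 5]

L: 6·3+2·1 = 20 | 5·4 = 20
Y: 6·5+2·0 = 30 | 5·6 = 30
E: 6·5+2·0 = 30 | 5·6 = 30
J: 6·0+2·5 = 10 | 5·2 = 10
gcd(6,2,5) = 1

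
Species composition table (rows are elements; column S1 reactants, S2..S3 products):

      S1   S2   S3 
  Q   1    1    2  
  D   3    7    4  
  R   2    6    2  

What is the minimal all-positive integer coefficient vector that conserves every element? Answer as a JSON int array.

Coefficients: [5, 1, 2]

Q: 5·1 = 5 | 1·1+2·2 = 5
D: 5·3 = 15 | 1·7+2·4 = 15
R: 5·2 = 10 | 1·6+2·2 = 10
gcd(5,1,2) = 1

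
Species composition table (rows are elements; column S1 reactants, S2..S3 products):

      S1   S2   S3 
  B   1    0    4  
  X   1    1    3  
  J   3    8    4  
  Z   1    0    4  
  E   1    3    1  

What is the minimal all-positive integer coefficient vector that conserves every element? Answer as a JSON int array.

B: 4·1 = 4 | 1·0+1·4 = 4
X: 4·1 = 4 | 1·1+1·3 = 4
J: 4·3 = 12 | 1·8+1·4 = 12
Z: 4·1 = 4 | 1·0+1·4 = 4
E: 4·1 = 4 | 1·3+1·1 = 4
gcd(4,1,1) = 1

Coefficients: [4, 1, 1]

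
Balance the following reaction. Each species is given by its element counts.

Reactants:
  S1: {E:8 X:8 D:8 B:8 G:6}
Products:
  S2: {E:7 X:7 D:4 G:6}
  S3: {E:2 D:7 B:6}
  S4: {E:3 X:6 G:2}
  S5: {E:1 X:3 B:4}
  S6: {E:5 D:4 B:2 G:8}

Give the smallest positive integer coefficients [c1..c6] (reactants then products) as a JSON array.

Coefficients: [5, 1, 4, 4, 3, 2]

E: 5·8 = 40 | 1·7+4·2+4·3+3·1+2·5 = 40
X: 5·8 = 40 | 1·7+4·0+4·6+3·3+2·0 = 40
D: 5·8 = 40 | 1·4+4·7+4·0+3·0+2·4 = 40
B: 5·8 = 40 | 1·0+4·6+4·0+3·4+2·2 = 40
G: 5·6 = 30 | 1·6+4·0+4·2+3·0+2·8 = 30
gcd(5,1,4,4,3,2) = 1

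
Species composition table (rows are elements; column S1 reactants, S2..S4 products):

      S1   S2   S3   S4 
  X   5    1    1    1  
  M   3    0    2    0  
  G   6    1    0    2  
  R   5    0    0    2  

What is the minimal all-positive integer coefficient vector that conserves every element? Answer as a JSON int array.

Coefficients: [2, 2, 3, 5]

X: 2·5 = 10 | 2·1+3·1+5·1 = 10
M: 2·3 = 6 | 2·0+3·2+5·0 = 6
G: 2·6 = 12 | 2·1+3·0+5·2 = 12
R: 2·5 = 10 | 2·0+3·0+5·2 = 10
gcd(2,2,3,5) = 1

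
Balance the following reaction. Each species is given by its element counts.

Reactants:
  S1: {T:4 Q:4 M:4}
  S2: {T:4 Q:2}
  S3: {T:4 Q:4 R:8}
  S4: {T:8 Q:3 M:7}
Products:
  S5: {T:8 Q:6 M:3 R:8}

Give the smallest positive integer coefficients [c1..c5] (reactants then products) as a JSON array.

Coefficients: [1, 1, 6, 2, 6]

T: 1·4+1·4+6·4+2·8 = 48 | 6·8 = 48
Q: 1·4+1·2+6·4+2·3 = 36 | 6·6 = 36
M: 1·4+1·0+6·0+2·7 = 18 | 6·3 = 18
R: 1·0+1·0+6·8+2·0 = 48 | 6·8 = 48
gcd(1,1,6,2,6) = 1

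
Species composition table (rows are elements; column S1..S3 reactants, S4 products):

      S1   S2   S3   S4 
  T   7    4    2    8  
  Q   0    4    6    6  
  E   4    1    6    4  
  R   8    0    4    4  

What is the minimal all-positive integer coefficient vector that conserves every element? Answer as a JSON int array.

Coefficients: [2, 6, 1, 5]

T: 2·7+6·4+1·2 = 40 | 5·8 = 40
Q: 2·0+6·4+1·6 = 30 | 5·6 = 30
E: 2·4+6·1+1·6 = 20 | 5·4 = 20
R: 2·8+6·0+1·4 = 20 | 5·4 = 20
gcd(2,6,1,5) = 1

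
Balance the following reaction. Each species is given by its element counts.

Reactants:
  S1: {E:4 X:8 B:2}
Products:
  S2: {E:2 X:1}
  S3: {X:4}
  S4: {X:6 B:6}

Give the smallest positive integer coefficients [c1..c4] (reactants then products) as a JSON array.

E: 3·4 = 12 | 6·2+3·0+1·0 = 12
X: 3·8 = 24 | 6·1+3·4+1·6 = 24
B: 3·2 = 6 | 6·0+3·0+1·6 = 6
gcd(3,6,3,1) = 1

Coefficients: [3, 6, 3, 1]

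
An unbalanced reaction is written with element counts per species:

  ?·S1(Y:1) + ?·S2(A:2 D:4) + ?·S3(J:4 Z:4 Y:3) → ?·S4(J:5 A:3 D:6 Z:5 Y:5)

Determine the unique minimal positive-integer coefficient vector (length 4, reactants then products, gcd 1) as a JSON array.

J: 5·0+6·0+5·4 = 20 | 4·5 = 20
A: 5·0+6·2+5·0 = 12 | 4·3 = 12
D: 5·0+6·4+5·0 = 24 | 4·6 = 24
Z: 5·0+6·0+5·4 = 20 | 4·5 = 20
Y: 5·1+6·0+5·3 = 20 | 4·5 = 20
gcd(5,6,5,4) = 1

Coefficients: [5, 6, 5, 4]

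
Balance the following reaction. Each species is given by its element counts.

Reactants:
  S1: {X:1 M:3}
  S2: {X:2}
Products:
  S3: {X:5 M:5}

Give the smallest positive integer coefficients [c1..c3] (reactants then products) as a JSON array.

Coefficients: [5, 5, 3]

X: 5·1+5·2 = 15 | 3·5 = 15
M: 5·3+5·0 = 15 | 3·5 = 15
gcd(5,5,3) = 1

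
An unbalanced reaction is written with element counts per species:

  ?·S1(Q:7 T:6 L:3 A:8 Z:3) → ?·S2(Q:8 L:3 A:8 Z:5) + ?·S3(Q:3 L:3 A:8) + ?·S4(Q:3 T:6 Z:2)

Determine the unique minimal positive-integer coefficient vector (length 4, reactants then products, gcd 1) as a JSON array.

Coefficients: [5, 1, 4, 5]

Q: 5·7 = 35 | 1·8+4·3+5·3 = 35
T: 5·6 = 30 | 1·0+4·0+5·6 = 30
L: 5·3 = 15 | 1·3+4·3+5·0 = 15
A: 5·8 = 40 | 1·8+4·8+5·0 = 40
Z: 5·3 = 15 | 1·5+4·0+5·2 = 15
gcd(5,1,4,5) = 1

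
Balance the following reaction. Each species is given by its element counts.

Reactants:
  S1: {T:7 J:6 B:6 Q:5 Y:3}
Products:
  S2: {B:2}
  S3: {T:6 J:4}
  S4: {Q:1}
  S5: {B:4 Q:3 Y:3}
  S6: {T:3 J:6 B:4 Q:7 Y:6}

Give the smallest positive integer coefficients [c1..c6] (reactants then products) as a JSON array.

T: 3·7 = 21 | 5·0+3·6+5·0+1·0+1·3 = 21
J: 3·6 = 18 | 5·0+3·4+5·0+1·0+1·6 = 18
B: 3·6 = 18 | 5·2+3·0+5·0+1·4+1·4 = 18
Q: 3·5 = 15 | 5·0+3·0+5·1+1·3+1·7 = 15
Y: 3·3 = 9 | 5·0+3·0+5·0+1·3+1·6 = 9
gcd(3,5,3,5,1,1) = 1

Coefficients: [3, 5, 3, 5, 1, 1]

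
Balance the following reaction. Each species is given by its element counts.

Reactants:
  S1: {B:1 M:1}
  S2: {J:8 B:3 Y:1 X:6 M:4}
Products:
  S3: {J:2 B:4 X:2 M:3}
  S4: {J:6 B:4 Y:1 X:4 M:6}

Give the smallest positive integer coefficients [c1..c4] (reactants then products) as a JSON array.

Coefficients: [5, 1, 1, 1]

J: 5·0+1·8 = 8 | 1·2+1·6 = 8
B: 5·1+1·3 = 8 | 1·4+1·4 = 8
Y: 5·0+1·1 = 1 | 1·0+1·1 = 1
X: 5·0+1·6 = 6 | 1·2+1·4 = 6
M: 5·1+1·4 = 9 | 1·3+1·6 = 9
gcd(5,1,1,1) = 1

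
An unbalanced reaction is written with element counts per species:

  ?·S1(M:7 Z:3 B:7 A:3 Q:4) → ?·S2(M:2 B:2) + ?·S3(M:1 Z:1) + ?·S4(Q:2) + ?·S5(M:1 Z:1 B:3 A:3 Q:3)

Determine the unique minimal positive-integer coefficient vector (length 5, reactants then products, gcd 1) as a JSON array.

M: 2·7 = 14 | 4·2+4·1+1·0+2·1 = 14
Z: 2·3 = 6 | 4·0+4·1+1·0+2·1 = 6
B: 2·7 = 14 | 4·2+4·0+1·0+2·3 = 14
A: 2·3 = 6 | 4·0+4·0+1·0+2·3 = 6
Q: 2·4 = 8 | 4·0+4·0+1·2+2·3 = 8
gcd(2,4,4,1,2) = 1

Coefficients: [2, 4, 4, 1, 2]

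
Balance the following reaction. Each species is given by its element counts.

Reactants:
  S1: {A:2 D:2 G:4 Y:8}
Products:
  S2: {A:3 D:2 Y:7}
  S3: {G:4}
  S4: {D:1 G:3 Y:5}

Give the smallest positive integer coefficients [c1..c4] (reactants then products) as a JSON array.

A: 6·2 = 12 | 4·3+3·0+4·0 = 12
D: 6·2 = 12 | 4·2+3·0+4·1 = 12
G: 6·4 = 24 | 4·0+3·4+4·3 = 24
Y: 6·8 = 48 | 4·7+3·0+4·5 = 48
gcd(6,4,3,4) = 1

Coefficients: [6, 4, 3, 4]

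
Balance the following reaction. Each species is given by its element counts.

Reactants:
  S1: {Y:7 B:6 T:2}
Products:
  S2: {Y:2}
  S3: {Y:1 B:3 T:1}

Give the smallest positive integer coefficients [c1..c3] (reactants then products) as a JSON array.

Y: 2·7 = 14 | 5·2+4·1 = 14
B: 2·6 = 12 | 5·0+4·3 = 12
T: 2·2 = 4 | 5·0+4·1 = 4
gcd(2,5,4) = 1

Coefficients: [2, 5, 4]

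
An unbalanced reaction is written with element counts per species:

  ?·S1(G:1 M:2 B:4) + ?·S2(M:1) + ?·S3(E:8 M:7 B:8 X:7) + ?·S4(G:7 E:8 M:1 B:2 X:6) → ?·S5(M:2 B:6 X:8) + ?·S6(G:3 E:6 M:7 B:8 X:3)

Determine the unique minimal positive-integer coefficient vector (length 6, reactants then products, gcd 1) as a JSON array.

G: 5·1+5·0+2·0+1·7 = 12 | 1·0+4·3 = 12
E: 5·0+5·0+2·8+1·8 = 24 | 1·0+4·6 = 24
M: 5·2+5·1+2·7+1·1 = 30 | 1·2+4·7 = 30
B: 5·4+5·0+2·8+1·2 = 38 | 1·6+4·8 = 38
X: 5·0+5·0+2·7+1·6 = 20 | 1·8+4·3 = 20
gcd(5,5,2,1,1,4) = 1

Coefficients: [5, 5, 2, 1, 1, 4]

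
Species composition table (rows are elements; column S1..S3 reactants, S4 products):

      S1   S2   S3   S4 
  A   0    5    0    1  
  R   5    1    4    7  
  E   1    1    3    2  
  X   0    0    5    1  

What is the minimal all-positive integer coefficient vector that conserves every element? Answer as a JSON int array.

A: 6·0+1·5+1·0 = 5 | 5·1 = 5
R: 6·5+1·1+1·4 = 35 | 5·7 = 35
E: 6·1+1·1+1·3 = 10 | 5·2 = 10
X: 6·0+1·0+1·5 = 5 | 5·1 = 5
gcd(6,1,1,5) = 1

Coefficients: [6, 1, 1, 5]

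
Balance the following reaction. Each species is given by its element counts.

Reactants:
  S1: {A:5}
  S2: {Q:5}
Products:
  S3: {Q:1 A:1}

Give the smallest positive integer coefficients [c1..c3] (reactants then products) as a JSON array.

Coefficients: [1, 1, 5]

Q: 1·0+1·5 = 5 | 5·1 = 5
A: 1·5+1·0 = 5 | 5·1 = 5
gcd(1,1,5) = 1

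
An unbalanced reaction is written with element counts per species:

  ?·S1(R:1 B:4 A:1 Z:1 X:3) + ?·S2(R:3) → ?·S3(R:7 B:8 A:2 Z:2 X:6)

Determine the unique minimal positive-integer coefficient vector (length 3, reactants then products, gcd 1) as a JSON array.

R: 6·1+5·3 = 21 | 3·7 = 21
B: 6·4+5·0 = 24 | 3·8 = 24
A: 6·1+5·0 = 6 | 3·2 = 6
Z: 6·1+5·0 = 6 | 3·2 = 6
X: 6·3+5·0 = 18 | 3·6 = 18
gcd(6,5,3) = 1

Coefficients: [6, 5, 3]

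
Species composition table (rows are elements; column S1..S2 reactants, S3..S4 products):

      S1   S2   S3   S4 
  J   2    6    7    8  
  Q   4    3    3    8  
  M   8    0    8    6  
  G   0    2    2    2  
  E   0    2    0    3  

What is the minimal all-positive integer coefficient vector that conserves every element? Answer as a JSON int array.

Coefficients: [5, 6, 2, 4]

J: 5·2+6·6 = 46 | 2·7+4·8 = 46
Q: 5·4+6·3 = 38 | 2·3+4·8 = 38
M: 5·8+6·0 = 40 | 2·8+4·6 = 40
G: 5·0+6·2 = 12 | 2·2+4·2 = 12
E: 5·0+6·2 = 12 | 2·0+4·3 = 12
gcd(5,6,2,4) = 1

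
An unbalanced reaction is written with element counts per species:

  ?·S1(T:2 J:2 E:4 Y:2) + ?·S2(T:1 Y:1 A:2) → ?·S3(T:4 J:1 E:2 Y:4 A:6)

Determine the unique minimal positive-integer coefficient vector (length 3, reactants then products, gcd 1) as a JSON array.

Coefficients: [1, 6, 2]

T: 1·2+6·1 = 8 | 2·4 = 8
J: 1·2+6·0 = 2 | 2·1 = 2
E: 1·4+6·0 = 4 | 2·2 = 4
Y: 1·2+6·1 = 8 | 2·4 = 8
A: 1·0+6·2 = 12 | 2·6 = 12
gcd(1,6,2) = 1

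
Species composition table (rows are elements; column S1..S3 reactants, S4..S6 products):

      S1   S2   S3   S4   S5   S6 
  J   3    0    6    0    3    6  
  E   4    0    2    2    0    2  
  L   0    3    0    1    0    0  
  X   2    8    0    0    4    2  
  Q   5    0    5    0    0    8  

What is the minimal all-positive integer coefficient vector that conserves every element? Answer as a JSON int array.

Coefficients: [3, 2, 5, 6, 3, 5]

J: 3·3+2·0+5·6 = 39 | 6·0+3·3+5·6 = 39
E: 3·4+2·0+5·2 = 22 | 6·2+3·0+5·2 = 22
L: 3·0+2·3+5·0 = 6 | 6·1+3·0+5·0 = 6
X: 3·2+2·8+5·0 = 22 | 6·0+3·4+5·2 = 22
Q: 3·5+2·0+5·5 = 40 | 6·0+3·0+5·8 = 40
gcd(3,2,5,6,3,5) = 1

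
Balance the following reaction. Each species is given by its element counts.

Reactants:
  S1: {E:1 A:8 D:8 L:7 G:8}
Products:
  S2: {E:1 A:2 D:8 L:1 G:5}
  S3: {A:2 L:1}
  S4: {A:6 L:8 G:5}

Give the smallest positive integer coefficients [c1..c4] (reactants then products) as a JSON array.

Coefficients: [5, 5, 6, 3]

E: 5·1 = 5 | 5·1+6·0+3·0 = 5
A: 5·8 = 40 | 5·2+6·2+3·6 = 40
D: 5·8 = 40 | 5·8+6·0+3·0 = 40
L: 5·7 = 35 | 5·1+6·1+3·8 = 35
G: 5·8 = 40 | 5·5+6·0+3·5 = 40
gcd(5,5,6,3) = 1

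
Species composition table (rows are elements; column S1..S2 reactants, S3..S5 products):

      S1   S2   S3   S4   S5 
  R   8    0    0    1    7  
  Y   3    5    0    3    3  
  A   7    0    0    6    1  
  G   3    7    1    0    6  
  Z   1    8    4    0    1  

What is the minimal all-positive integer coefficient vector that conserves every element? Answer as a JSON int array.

Coefficients: [5, 3, 6, 5, 5]

R: 5·8+3·0 = 40 | 6·0+5·1+5·7 = 40
Y: 5·3+3·5 = 30 | 6·0+5·3+5·3 = 30
A: 5·7+3·0 = 35 | 6·0+5·6+5·1 = 35
G: 5·3+3·7 = 36 | 6·1+5·0+5·6 = 36
Z: 5·1+3·8 = 29 | 6·4+5·0+5·1 = 29
gcd(5,3,6,5,5) = 1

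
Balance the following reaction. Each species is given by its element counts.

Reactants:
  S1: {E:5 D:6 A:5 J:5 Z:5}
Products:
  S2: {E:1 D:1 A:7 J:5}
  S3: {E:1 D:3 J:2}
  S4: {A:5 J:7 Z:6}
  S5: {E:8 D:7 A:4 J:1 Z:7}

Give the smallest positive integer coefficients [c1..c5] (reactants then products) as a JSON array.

E: 4·5 = 20 | 1·1+3·1+1·0+2·8 = 20
D: 4·6 = 24 | 1·1+3·3+1·0+2·7 = 24
A: 4·5 = 20 | 1·7+3·0+1·5+2·4 = 20
J: 4·5 = 20 | 1·5+3·2+1·7+2·1 = 20
Z: 4·5 = 20 | 1·0+3·0+1·6+2·7 = 20
gcd(4,1,3,1,2) = 1

Coefficients: [4, 1, 3, 1, 2]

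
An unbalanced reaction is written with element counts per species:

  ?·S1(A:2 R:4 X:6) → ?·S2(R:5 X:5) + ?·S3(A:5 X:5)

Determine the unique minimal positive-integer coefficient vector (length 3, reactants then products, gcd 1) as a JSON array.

Coefficients: [5, 4, 2]

A: 5·2 = 10 | 4·0+2·5 = 10
R: 5·4 = 20 | 4·5+2·0 = 20
X: 5·6 = 30 | 4·5+2·5 = 30
gcd(5,4,2) = 1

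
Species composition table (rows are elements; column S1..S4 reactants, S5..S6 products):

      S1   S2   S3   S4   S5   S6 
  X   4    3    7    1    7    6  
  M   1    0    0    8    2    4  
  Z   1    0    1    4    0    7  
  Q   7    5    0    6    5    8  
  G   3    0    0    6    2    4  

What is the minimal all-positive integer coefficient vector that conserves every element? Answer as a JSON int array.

Coefficients: [2, 3, 4, 2, 5, 2]

X: 2·4+3·3+4·7+2·1 = 47 | 5·7+2·6 = 47
M: 2·1+3·0+4·0+2·8 = 18 | 5·2+2·4 = 18
Z: 2·1+3·0+4·1+2·4 = 14 | 5·0+2·7 = 14
Q: 2·7+3·5+4·0+2·6 = 41 | 5·5+2·8 = 41
G: 2·3+3·0+4·0+2·6 = 18 | 5·2+2·4 = 18
gcd(2,3,4,2,5,2) = 1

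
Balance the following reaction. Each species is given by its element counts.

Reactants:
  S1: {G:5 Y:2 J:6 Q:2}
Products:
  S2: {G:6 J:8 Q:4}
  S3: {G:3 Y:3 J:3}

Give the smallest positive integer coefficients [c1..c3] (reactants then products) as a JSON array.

G: 6·5 = 30 | 3·6+4·3 = 30
Y: 6·2 = 12 | 3·0+4·3 = 12
J: 6·6 = 36 | 3·8+4·3 = 36
Q: 6·2 = 12 | 3·4+4·0 = 12
gcd(6,3,4) = 1

Coefficients: [6, 3, 4]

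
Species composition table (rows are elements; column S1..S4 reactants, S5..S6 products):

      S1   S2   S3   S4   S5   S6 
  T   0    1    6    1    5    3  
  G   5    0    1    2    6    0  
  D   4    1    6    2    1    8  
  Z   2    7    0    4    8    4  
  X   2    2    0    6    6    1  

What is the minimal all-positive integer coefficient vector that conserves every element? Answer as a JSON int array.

Coefficients: [3, 6, 5, 2, 4, 6]

T: 3·0+6·1+5·6+2·1 = 38 | 4·5+6·3 = 38
G: 3·5+6·0+5·1+2·2 = 24 | 4·6+6·0 = 24
D: 3·4+6·1+5·6+2·2 = 52 | 4·1+6·8 = 52
Z: 3·2+6·7+5·0+2·4 = 56 | 4·8+6·4 = 56
X: 3·2+6·2+5·0+2·6 = 30 | 4·6+6·1 = 30
gcd(3,6,5,2,4,6) = 1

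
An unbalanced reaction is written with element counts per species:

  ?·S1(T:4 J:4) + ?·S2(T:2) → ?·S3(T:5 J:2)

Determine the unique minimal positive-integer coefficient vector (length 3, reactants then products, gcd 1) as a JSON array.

T: 1·4+3·2 = 10 | 2·5 = 10
J: 1·4+3·0 = 4 | 2·2 = 4
gcd(1,3,2) = 1

Coefficients: [1, 3, 2]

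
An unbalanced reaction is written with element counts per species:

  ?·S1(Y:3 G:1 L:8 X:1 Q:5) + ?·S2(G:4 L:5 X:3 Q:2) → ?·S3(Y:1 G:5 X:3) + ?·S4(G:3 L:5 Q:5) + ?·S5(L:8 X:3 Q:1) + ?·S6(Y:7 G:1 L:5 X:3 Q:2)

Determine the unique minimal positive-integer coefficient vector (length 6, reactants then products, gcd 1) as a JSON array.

Y: 3·3+5·0 = 9 | 2·1+4·0+3·0+1·7 = 9
G: 3·1+5·4 = 23 | 2·5+4·3+3·0+1·1 = 23
L: 3·8+5·5 = 49 | 2·0+4·5+3·8+1·5 = 49
X: 3·1+5·3 = 18 | 2·3+4·0+3·3+1·3 = 18
Q: 3·5+5·2 = 25 | 2·0+4·5+3·1+1·2 = 25
gcd(3,5,2,4,3,1) = 1

Coefficients: [3, 5, 2, 4, 3, 1]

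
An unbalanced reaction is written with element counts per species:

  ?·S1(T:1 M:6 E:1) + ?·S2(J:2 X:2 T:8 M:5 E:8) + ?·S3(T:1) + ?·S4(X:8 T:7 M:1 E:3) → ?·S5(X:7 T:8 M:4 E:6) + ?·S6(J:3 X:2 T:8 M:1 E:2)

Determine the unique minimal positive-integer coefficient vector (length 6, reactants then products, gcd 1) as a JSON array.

J: 1·0+3·2+4·0+5·0 = 6 | 6·0+2·3 = 6
X: 1·0+3·2+4·0+5·8 = 46 | 6·7+2·2 = 46
T: 1·1+3·8+4·1+5·7 = 64 | 6·8+2·8 = 64
M: 1·6+3·5+4·0+5·1 = 26 | 6·4+2·1 = 26
E: 1·1+3·8+4·0+5·3 = 40 | 6·6+2·2 = 40
gcd(1,3,4,5,6,2) = 1

Coefficients: [1, 3, 4, 5, 6, 2]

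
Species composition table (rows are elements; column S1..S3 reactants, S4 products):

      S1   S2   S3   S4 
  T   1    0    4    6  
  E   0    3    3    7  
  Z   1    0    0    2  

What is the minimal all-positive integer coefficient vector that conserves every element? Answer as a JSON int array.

T: 6·1+4·0+3·4 = 18 | 3·6 = 18
E: 6·0+4·3+3·3 = 21 | 3·7 = 21
Z: 6·1+4·0+3·0 = 6 | 3·2 = 6
gcd(6,4,3,3) = 1

Coefficients: [6, 4, 3, 3]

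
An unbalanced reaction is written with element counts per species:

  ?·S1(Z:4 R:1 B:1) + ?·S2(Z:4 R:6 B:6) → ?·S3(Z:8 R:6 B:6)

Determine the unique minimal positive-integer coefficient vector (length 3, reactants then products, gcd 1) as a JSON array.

Coefficients: [6, 4, 5]

Z: 6·4+4·4 = 40 | 5·8 = 40
R: 6·1+4·6 = 30 | 5·6 = 30
B: 6·1+4·6 = 30 | 5·6 = 30
gcd(6,4,5) = 1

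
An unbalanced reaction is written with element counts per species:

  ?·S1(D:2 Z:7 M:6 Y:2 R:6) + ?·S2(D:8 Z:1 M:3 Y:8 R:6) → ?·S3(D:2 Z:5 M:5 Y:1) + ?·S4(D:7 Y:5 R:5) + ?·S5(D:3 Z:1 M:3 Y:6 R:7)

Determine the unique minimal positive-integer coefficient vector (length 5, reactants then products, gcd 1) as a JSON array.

D: 2·2+4·8 = 36 | 3·2+3·7+3·3 = 36
Z: 2·7+4·1 = 18 | 3·5+3·0+3·1 = 18
M: 2·6+4·3 = 24 | 3·5+3·0+3·3 = 24
Y: 2·2+4·8 = 36 | 3·1+3·5+3·6 = 36
R: 2·6+4·6 = 36 | 3·0+3·5+3·7 = 36
gcd(2,4,3,3,3) = 1

Coefficients: [2, 4, 3, 3, 3]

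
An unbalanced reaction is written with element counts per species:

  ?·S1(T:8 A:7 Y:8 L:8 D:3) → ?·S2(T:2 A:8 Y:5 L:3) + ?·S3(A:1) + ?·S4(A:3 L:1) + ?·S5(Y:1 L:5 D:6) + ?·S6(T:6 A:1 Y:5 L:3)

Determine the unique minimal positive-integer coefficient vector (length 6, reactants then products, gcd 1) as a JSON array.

T: 4·8 = 32 | 1·2+3·0+4·0+2·0+5·6 = 32
A: 4·7 = 28 | 1·8+3·1+4·3+2·0+5·1 = 28
Y: 4·8 = 32 | 1·5+3·0+4·0+2·1+5·5 = 32
L: 4·8 = 32 | 1·3+3·0+4·1+2·5+5·3 = 32
D: 4·3 = 12 | 1·0+3·0+4·0+2·6+5·0 = 12
gcd(4,1,3,4,2,5) = 1

Coefficients: [4, 1, 3, 4, 2, 5]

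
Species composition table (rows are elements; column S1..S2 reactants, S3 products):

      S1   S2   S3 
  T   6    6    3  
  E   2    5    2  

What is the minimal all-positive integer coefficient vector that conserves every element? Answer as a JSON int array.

T: 1·6+2·6 = 18 | 6·3 = 18
E: 1·2+2·5 = 12 | 6·2 = 12
gcd(1,2,6) = 1

Coefficients: [1, 2, 6]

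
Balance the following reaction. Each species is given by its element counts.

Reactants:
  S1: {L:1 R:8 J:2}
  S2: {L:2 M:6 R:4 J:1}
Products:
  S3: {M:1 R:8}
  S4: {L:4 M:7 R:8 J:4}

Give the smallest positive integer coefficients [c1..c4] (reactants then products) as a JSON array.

Coefficients: [4, 4, 3, 3]

L: 4·1+4·2 = 12 | 3·0+3·4 = 12
M: 4·0+4·6 = 24 | 3·1+3·7 = 24
R: 4·8+4·4 = 48 | 3·8+3·8 = 48
J: 4·2+4·1 = 12 | 3·0+3·4 = 12
gcd(4,4,3,3) = 1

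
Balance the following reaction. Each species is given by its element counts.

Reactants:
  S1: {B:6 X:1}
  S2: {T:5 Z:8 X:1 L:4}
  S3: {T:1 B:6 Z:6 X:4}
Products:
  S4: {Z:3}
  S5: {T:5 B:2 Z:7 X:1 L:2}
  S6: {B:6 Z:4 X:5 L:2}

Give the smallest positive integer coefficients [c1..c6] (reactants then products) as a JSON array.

Coefficients: [1, 5, 5, 4, 6, 4]

T: 1·0+5·5+5·1 = 30 | 4·0+6·5+4·0 = 30
B: 1·6+5·0+5·6 = 36 | 4·0+6·2+4·6 = 36
Z: 1·0+5·8+5·6 = 70 | 4·3+6·7+4·4 = 70
X: 1·1+5·1+5·4 = 26 | 4·0+6·1+4·5 = 26
L: 1·0+5·4+5·0 = 20 | 4·0+6·2+4·2 = 20
gcd(1,5,5,4,6,4) = 1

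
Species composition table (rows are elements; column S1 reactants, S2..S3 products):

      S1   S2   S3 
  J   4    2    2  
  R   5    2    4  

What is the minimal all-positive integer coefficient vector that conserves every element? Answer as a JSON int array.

Coefficients: [2, 3, 1]

J: 2·4 = 8 | 3·2+1·2 = 8
R: 2·5 = 10 | 3·2+1·4 = 10
gcd(2,3,1) = 1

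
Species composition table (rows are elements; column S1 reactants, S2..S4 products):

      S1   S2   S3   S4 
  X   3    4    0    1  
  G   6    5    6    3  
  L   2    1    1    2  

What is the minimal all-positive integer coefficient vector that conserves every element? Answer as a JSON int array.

Coefficients: [5, 3, 1, 3]

X: 5·3 = 15 | 3·4+1·0+3·1 = 15
G: 5·6 = 30 | 3·5+1·6+3·3 = 30
L: 5·2 = 10 | 3·1+1·1+3·2 = 10
gcd(5,3,1,3) = 1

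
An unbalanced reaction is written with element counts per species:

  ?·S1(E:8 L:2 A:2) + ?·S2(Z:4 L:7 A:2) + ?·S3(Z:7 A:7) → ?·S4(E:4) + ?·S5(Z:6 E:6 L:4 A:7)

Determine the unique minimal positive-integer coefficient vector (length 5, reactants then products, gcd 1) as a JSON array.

Z: 5·0+2·4+4·7 = 36 | 1·0+6·6 = 36
E: 5·8+2·0+4·0 = 40 | 1·4+6·6 = 40
L: 5·2+2·7+4·0 = 24 | 1·0+6·4 = 24
A: 5·2+2·2+4·7 = 42 | 1·0+6·7 = 42
gcd(5,2,4,1,6) = 1

Coefficients: [5, 2, 4, 1, 6]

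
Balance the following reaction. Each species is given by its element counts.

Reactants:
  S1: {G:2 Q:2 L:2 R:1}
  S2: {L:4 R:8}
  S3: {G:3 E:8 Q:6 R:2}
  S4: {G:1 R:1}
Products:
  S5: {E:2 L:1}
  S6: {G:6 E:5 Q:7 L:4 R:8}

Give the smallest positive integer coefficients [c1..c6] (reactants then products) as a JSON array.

G: 5·2+2·0+3·3+5·1 = 24 | 2·0+4·6 = 24
E: 5·0+2·0+3·8+5·0 = 24 | 2·2+4·5 = 24
Q: 5·2+2·0+3·6+5·0 = 28 | 2·0+4·7 = 28
L: 5·2+2·4+3·0+5·0 = 18 | 2·1+4·4 = 18
R: 5·1+2·8+3·2+5·1 = 32 | 2·0+4·8 = 32
gcd(5,2,3,5,2,4) = 1

Coefficients: [5, 2, 3, 5, 2, 4]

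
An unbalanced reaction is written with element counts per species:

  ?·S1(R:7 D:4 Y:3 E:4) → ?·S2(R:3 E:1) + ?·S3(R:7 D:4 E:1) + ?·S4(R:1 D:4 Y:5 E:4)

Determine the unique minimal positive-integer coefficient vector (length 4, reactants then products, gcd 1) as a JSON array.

Coefficients: [5, 6, 2, 3]

R: 5·7 = 35 | 6·3+2·7+3·1 = 35
D: 5·4 = 20 | 6·0+2·4+3·4 = 20
Y: 5·3 = 15 | 6·0+2·0+3·5 = 15
E: 5·4 = 20 | 6·1+2·1+3·4 = 20
gcd(5,6,2,3) = 1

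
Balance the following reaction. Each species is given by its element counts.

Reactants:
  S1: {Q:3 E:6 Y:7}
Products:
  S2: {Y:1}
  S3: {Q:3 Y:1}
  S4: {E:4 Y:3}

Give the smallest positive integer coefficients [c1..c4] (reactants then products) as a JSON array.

Coefficients: [2, 3, 2, 3]

Q: 2·3 = 6 | 3·0+2·3+3·0 = 6
E: 2·6 = 12 | 3·0+2·0+3·4 = 12
Y: 2·7 = 14 | 3·1+2·1+3·3 = 14
gcd(2,3,2,3) = 1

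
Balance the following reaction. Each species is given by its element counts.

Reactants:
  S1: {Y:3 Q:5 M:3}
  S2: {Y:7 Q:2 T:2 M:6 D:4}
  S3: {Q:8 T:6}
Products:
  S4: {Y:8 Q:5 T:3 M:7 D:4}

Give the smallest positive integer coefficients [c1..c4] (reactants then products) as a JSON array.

Y: 2·3+6·7+1·0 = 48 | 6·8 = 48
Q: 2·5+6·2+1·8 = 30 | 6·5 = 30
T: 2·0+6·2+1·6 = 18 | 6·3 = 18
M: 2·3+6·6+1·0 = 42 | 6·7 = 42
D: 2·0+6·4+1·0 = 24 | 6·4 = 24
gcd(2,6,1,6) = 1

Coefficients: [2, 6, 1, 6]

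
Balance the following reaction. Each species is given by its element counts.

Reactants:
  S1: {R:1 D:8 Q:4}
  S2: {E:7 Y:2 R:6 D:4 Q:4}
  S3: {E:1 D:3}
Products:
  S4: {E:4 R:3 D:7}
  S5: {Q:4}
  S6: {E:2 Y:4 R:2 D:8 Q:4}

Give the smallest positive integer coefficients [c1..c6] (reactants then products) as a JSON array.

E: 2·0+2·7+4·1 = 18 | 4·4+3·0+1·2 = 18
Y: 2·0+2·2+4·0 = 4 | 4·0+3·0+1·4 = 4
R: 2·1+2·6+4·0 = 14 | 4·3+3·0+1·2 = 14
D: 2·8+2·4+4·3 = 36 | 4·7+3·0+1·8 = 36
Q: 2·4+2·4+4·0 = 16 | 4·0+3·4+1·4 = 16
gcd(2,2,4,4,3,1) = 1

Coefficients: [2, 2, 4, 4, 3, 1]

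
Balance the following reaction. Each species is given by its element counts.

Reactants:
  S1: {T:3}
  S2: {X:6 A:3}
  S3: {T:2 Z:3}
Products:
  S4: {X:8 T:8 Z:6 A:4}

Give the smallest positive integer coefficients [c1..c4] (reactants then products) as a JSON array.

Coefficients: [4, 4, 6, 3]

X: 4·0+4·6+6·0 = 24 | 3·8 = 24
T: 4·3+4·0+6·2 = 24 | 3·8 = 24
Z: 4·0+4·0+6·3 = 18 | 3·6 = 18
A: 4·0+4·3+6·0 = 12 | 3·4 = 12
gcd(4,4,6,3) = 1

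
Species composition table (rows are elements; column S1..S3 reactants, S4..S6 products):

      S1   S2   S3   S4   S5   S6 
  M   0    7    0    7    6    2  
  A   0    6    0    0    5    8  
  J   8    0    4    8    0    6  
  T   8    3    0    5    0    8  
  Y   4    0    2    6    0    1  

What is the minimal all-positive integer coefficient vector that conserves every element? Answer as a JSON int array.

Coefficients: [1, 6, 5, 2, 4, 2]

M: 1·0+6·7+5·0 = 42 | 2·7+4·6+2·2 = 42
A: 1·0+6·6+5·0 = 36 | 2·0+4·5+2·8 = 36
J: 1·8+6·0+5·4 = 28 | 2·8+4·0+2·6 = 28
T: 1·8+6·3+5·0 = 26 | 2·5+4·0+2·8 = 26
Y: 1·4+6·0+5·2 = 14 | 2·6+4·0+2·1 = 14
gcd(1,6,5,2,4,2) = 1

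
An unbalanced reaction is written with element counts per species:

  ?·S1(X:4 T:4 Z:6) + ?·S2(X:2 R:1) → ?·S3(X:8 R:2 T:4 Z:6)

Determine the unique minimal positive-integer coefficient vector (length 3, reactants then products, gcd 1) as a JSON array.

Coefficients: [1, 2, 1]

X: 1·4+2·2 = 8 | 1·8 = 8
R: 1·0+2·1 = 2 | 1·2 = 2
T: 1·4+2·0 = 4 | 1·4 = 4
Z: 1·6+2·0 = 6 | 1·6 = 6
gcd(1,2,1) = 1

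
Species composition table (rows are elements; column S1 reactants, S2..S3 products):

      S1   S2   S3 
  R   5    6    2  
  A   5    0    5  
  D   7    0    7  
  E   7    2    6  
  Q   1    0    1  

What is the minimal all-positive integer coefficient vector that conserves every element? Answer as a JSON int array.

R: 2·5 = 10 | 1·6+2·2 = 10
A: 2·5 = 10 | 1·0+2·5 = 10
D: 2·7 = 14 | 1·0+2·7 = 14
E: 2·7 = 14 | 1·2+2·6 = 14
Q: 2·1 = 2 | 1·0+2·1 = 2
gcd(2,1,2) = 1

Coefficients: [2, 1, 2]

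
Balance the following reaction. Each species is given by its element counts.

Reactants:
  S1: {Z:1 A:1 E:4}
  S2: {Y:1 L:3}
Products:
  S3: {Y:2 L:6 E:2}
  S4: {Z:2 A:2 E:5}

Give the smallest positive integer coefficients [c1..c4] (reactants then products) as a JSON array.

Coefficients: [4, 6, 3, 2]

Z: 4·1+6·0 = 4 | 3·0+2·2 = 4
A: 4·1+6·0 = 4 | 3·0+2·2 = 4
Y: 4·0+6·1 = 6 | 3·2+2·0 = 6
L: 4·0+6·3 = 18 | 3·6+2·0 = 18
E: 4·4+6·0 = 16 | 3·2+2·5 = 16
gcd(4,6,3,2) = 1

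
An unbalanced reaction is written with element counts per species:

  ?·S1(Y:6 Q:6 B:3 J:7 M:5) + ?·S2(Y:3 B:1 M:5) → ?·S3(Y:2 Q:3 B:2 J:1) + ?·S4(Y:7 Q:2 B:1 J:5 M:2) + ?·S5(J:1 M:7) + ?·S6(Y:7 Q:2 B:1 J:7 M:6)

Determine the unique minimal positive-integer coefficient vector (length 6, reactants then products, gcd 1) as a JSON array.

Coefficients: [4, 3, 6, 1, 3, 2]

Y: 4·6+3·3 = 33 | 6·2+1·7+3·0+2·7 = 33
Q: 4·6+3·0 = 24 | 6·3+1·2+3·0+2·2 = 24
B: 4·3+3·1 = 15 | 6·2+1·1+3·0+2·1 = 15
J: 4·7+3·0 = 28 | 6·1+1·5+3·1+2·7 = 28
M: 4·5+3·5 = 35 | 6·0+1·2+3·7+2·6 = 35
gcd(4,3,6,1,3,2) = 1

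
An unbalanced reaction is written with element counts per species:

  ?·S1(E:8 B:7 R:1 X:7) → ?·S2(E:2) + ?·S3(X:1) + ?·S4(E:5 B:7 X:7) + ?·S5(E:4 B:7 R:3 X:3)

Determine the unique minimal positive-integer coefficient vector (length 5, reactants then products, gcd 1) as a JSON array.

Coefficients: [3, 5, 4, 2, 1]

E: 3·8 = 24 | 5·2+4·0+2·5+1·4 = 24
B: 3·7 = 21 | 5·0+4·0+2·7+1·7 = 21
R: 3·1 = 3 | 5·0+4·0+2·0+1·3 = 3
X: 3·7 = 21 | 5·0+4·1+2·7+1·3 = 21
gcd(3,5,4,2,1) = 1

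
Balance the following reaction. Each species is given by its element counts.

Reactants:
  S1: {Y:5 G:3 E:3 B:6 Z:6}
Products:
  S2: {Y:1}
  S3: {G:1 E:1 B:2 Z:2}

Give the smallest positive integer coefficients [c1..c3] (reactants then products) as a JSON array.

Y: 1·5 = 5 | 5·1+3·0 = 5
G: 1·3 = 3 | 5·0+3·1 = 3
E: 1·3 = 3 | 5·0+3·1 = 3
B: 1·6 = 6 | 5·0+3·2 = 6
Z: 1·6 = 6 | 5·0+3·2 = 6
gcd(1,5,3) = 1

Coefficients: [1, 5, 3]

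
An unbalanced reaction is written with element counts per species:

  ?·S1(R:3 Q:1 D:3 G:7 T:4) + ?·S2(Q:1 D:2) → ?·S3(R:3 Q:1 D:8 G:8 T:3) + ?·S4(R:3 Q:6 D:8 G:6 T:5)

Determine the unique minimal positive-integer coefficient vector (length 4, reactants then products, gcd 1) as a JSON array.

Coefficients: [2, 5, 1, 1]

R: 2·3+5·0 = 6 | 1·3+1·3 = 6
Q: 2·1+5·1 = 7 | 1·1+1·6 = 7
D: 2·3+5·2 = 16 | 1·8+1·8 = 16
G: 2·7+5·0 = 14 | 1·8+1·6 = 14
T: 2·4+5·0 = 8 | 1·3+1·5 = 8
gcd(2,5,1,1) = 1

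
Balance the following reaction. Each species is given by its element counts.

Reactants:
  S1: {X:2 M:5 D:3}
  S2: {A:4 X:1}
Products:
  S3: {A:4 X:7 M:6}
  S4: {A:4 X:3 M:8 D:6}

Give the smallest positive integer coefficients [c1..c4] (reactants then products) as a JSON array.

Coefficients: [6, 4, 1, 3]

A: 6·0+4·4 = 16 | 1·4+3·4 = 16
X: 6·2+4·1 = 16 | 1·7+3·3 = 16
M: 6·5+4·0 = 30 | 1·6+3·8 = 30
D: 6·3+4·0 = 18 | 1·0+3·6 = 18
gcd(6,4,1,3) = 1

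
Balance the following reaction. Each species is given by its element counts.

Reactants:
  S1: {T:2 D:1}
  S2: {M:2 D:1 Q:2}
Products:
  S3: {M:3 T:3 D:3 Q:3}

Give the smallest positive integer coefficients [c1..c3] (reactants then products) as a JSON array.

Coefficients: [3, 3, 2]

M: 3·0+3·2 = 6 | 2·3 = 6
T: 3·2+3·0 = 6 | 2·3 = 6
D: 3·1+3·1 = 6 | 2·3 = 6
Q: 3·0+3·2 = 6 | 2·3 = 6
gcd(3,3,2) = 1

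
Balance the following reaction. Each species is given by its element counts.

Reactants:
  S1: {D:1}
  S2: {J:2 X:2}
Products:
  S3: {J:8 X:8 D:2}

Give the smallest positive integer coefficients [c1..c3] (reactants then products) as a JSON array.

J: 2·0+4·2 = 8 | 1·8 = 8
X: 2·0+4·2 = 8 | 1·8 = 8
D: 2·1+4·0 = 2 | 1·2 = 2
gcd(2,4,1) = 1

Coefficients: [2, 4, 1]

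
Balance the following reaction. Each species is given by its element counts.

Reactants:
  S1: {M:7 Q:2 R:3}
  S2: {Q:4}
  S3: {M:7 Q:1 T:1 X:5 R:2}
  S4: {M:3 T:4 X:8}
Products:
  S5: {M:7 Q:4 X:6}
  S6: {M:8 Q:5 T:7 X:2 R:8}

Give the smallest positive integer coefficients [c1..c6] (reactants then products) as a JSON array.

Coefficients: [4, 5, 2, 3, 5, 2]

M: 4·7+5·0+2·7+3·3 = 51 | 5·7+2·8 = 51
Q: 4·2+5·4+2·1+3·0 = 30 | 5·4+2·5 = 30
T: 4·0+5·0+2·1+3·4 = 14 | 5·0+2·7 = 14
X: 4·0+5·0+2·5+3·8 = 34 | 5·6+2·2 = 34
R: 4·3+5·0+2·2+3·0 = 16 | 5·0+2·8 = 16
gcd(4,5,2,3,5,2) = 1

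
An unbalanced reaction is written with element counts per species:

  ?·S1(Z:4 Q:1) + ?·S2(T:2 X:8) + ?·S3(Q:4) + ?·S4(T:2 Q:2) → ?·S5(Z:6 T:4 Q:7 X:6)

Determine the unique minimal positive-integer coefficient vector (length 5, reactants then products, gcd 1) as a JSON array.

Coefficients: [6, 3, 3, 5, 4]

Z: 6·4+3·0+3·0+5·0 = 24 | 4·6 = 24
T: 6·0+3·2+3·0+5·2 = 16 | 4·4 = 16
Q: 6·1+3·0+3·4+5·2 = 28 | 4·7 = 28
X: 6·0+3·8+3·0+5·0 = 24 | 4·6 = 24
gcd(6,3,3,5,4) = 1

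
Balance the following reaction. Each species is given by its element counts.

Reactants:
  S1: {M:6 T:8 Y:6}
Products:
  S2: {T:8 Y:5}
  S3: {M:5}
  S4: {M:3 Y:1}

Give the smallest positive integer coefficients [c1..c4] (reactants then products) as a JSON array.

Coefficients: [5, 5, 3, 5]

M: 5·6 = 30 | 5·0+3·5+5·3 = 30
T: 5·8 = 40 | 5·8+3·0+5·0 = 40
Y: 5·6 = 30 | 5·5+3·0+5·1 = 30
gcd(5,5,3,5) = 1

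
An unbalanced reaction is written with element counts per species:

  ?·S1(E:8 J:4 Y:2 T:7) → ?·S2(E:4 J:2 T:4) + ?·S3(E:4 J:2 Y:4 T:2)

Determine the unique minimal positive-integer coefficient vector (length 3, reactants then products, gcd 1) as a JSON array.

E: 2·8 = 16 | 3·4+1·4 = 16
J: 2·4 = 8 | 3·2+1·2 = 8
Y: 2·2 = 4 | 3·0+1·4 = 4
T: 2·7 = 14 | 3·4+1·2 = 14
gcd(2,3,1) = 1

Coefficients: [2, 3, 1]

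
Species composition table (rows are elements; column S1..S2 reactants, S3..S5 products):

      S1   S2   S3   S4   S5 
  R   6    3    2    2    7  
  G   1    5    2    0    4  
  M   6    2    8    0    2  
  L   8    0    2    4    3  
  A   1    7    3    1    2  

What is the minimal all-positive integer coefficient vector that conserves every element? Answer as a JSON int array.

R: 4·6+2·3 = 30 | 3·2+5·2+2·7 = 30
G: 4·1+2·5 = 14 | 3·2+5·0+2·4 = 14
M: 4·6+2·2 = 28 | 3·8+5·0+2·2 = 28
L: 4·8+2·0 = 32 | 3·2+5·4+2·3 = 32
A: 4·1+2·7 = 18 | 3·3+5·1+2·2 = 18
gcd(4,2,3,5,2) = 1

Coefficients: [4, 2, 3, 5, 2]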